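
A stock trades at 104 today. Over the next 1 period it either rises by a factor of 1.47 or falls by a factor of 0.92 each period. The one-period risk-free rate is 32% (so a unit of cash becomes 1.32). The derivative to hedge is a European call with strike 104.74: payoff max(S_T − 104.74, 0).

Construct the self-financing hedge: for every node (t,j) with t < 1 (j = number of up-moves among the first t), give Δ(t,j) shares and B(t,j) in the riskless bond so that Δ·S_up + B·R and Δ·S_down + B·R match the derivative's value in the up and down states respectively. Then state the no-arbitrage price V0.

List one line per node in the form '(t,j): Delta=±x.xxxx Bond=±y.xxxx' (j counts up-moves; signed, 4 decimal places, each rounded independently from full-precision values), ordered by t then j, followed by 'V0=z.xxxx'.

Since d<R<u, set p* = (R−d)/(u−d) = 0.7273; price each node as the discounted p*-expectation of its children.
At expiry t=1: V(1,0)=0.0000, V(1,1)=48.1400
(0,0): S=104.0000. Δ = (V_up−V_dn)/(S_up−S_dn) = (48.1400−0.0000)/(152.8800−95.6800) = 0.8416. V = [p*·48.1400 + (1−p*)·0.0000]/1.32 = 26.5234. B = V − Δ·S = -61.0039.
Self-financing check: at every node Δ·S+B equals the discounted successor values.

(0,0): Delta=0.8416 Bond=-61.0039
V0=26.5234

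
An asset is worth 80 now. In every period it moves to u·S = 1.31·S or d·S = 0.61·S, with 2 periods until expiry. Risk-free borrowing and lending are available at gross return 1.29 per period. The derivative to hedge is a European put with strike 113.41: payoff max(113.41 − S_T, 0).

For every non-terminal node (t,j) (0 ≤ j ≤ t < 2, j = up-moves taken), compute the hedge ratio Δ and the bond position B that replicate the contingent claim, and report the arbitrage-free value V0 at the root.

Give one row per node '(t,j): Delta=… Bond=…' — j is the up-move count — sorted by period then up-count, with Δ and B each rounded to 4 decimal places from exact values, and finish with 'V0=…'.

No-arbitrage ⇒ martingale measure with p* = (R−d)/(u−d) = 0.9714.
Payoff layer (t=2): V(2,0)=83.6420, V(2,1)=49.4820, V(2,2)=0.0000
  t=1,j=0: stock 48.8000 → up 63.9280 (V=49.4820), down 29.7680 (V=83.6420). Price 39.1147; hedge Δ=-1.0000, bond B=87.9147.
  t=1,j=1: stock 104.8000 → up 137.2880 (V=0.0000), down 63.9280 (V=49.4820). Price 1.0959; hedge Δ=-0.6745, bond B=71.7845.
  t=0,j=0: stock 80.0000 → up 104.8000 (V=1.0959), down 48.8000 (V=39.1147). Price 1.6916; hedge Δ=-0.6789, bond B=56.0042.
Each (Δ,B) replicates both successor values, so the strategy is self-financing and V0 is arbitrage-free.

(0,0): Delta=-0.6789 Bond=56.0042
(1,0): Delta=-1.0000 Bond=87.9147
(1,1): Delta=-0.6745 Bond=71.7845
V0=1.6916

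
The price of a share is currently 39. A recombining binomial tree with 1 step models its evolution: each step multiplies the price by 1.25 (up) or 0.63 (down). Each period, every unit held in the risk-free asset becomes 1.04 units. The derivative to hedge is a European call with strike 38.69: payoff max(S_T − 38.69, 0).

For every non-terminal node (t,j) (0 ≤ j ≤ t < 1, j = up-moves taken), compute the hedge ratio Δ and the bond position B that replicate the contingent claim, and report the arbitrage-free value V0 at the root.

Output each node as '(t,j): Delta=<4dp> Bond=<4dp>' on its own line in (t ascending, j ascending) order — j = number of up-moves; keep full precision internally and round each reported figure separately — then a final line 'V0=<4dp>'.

(0,0): Delta=0.4160 Bond=-9.8291
V0=6.3967

No-arbitrage ⇒ martingale measure with p* = (R−d)/(u−d) = 0.6613.
Terminal values V(1,·): V(1,0)=0.0000, V(1,1)=10.0600
Node (0,0) S=39.0000: V=(p*·10.0600+(1−p*)·0.0000)/1.04=6.3967; Δ=(10.0600−0.0000)/(48.7500−24.5700)=0.4160; B=V−Δ·S=-9.8291
Each (Δ,B) replicates both successor values, so the strategy is self-financing and V0 is arbitrage-free.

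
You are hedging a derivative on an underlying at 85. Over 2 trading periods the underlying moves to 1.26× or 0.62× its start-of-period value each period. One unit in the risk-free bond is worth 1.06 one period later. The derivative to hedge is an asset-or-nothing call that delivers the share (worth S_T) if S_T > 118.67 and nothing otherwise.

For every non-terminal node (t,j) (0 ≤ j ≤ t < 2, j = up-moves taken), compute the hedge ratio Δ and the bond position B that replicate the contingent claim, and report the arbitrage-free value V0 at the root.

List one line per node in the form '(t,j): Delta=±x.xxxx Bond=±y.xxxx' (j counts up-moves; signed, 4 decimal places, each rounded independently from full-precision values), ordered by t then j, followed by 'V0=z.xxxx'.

(0,0): Delta=1.6089 Bond=-79.9894
(1,0): Delta=0.0000 Bond=0.0000
(1,1): Delta=1.9688 Bond=-123.3292
V0=56.7667

Under the risk-neutral measure, an up-move has probability p* = (R−d)/(u−d) = 0.6875 and values discount at R = 1.06.
Terminal values V(2,·): V(2,0)=0.0000, V(2,1)=0.0000, V(2,2)=134.9460
  t=1,j=0: stock 52.7000 → up 66.4020 (V=0.0000), down 32.6740 (V=0.0000). Price 0.0000; hedge Δ=0.0000, bond B=0.0000.
  t=1,j=1: stock 107.1000 → up 134.9460 (V=134.9460), down 66.4020 (V=0.0000). Price 87.5239; hedge Δ=1.9688, bond B=-123.3292.
  t=0,j=0: stock 85.0000 → up 107.1000 (V=87.5239), down 52.7000 (V=0.0000). Price 56.7667; hedge Δ=1.6089, bond B=-79.9894.
The time-0 hedge costs 56.7667, which is the no-arbitrage price.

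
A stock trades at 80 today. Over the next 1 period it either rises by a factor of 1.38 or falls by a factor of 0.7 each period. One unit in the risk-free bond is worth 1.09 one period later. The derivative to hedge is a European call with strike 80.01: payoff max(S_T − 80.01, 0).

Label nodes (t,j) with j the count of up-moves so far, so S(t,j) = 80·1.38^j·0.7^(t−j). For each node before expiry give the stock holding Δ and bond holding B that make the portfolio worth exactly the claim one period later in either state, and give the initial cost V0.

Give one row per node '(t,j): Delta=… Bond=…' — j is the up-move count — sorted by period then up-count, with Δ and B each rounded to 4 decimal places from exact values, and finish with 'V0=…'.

(0,0): Delta=0.5586 Bond=-28.7008
V0=15.9904

Since d<R<u, set p* = (R−d)/(u−d) = 0.5735; price each node as the discounted p*-expectation of its children.
Terminal values V(1,·): V(1,0)=0.0000, V(1,1)=30.3900
Node (0,0) S=80.0000: V=(p*·30.3900+(1−p*)·0.0000)/1.09=15.9904; Δ=(30.3900−0.0000)/(110.4000−56.0000)=0.5586; B=V−Δ·S=-28.7008
Self-financing check: at every node Δ·S+B equals the discounted successor values.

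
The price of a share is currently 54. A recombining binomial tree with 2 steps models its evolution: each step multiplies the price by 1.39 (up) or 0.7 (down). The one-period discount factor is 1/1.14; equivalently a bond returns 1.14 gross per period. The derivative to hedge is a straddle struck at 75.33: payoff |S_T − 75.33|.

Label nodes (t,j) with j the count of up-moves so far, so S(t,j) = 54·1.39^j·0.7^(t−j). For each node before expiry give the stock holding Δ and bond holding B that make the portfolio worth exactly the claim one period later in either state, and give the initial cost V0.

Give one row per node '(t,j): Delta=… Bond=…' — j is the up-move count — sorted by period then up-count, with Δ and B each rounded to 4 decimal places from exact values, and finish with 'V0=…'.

(0,0): Delta=-0.1292 Bond=29.0890
(1,0): Delta=-1.0000 Bond=66.0789
(1,1): Delta=0.1200 Bond=14.4584
V0=22.1140

Since d<R<u, set p* = (R−d)/(u−d) = 0.6377; price each node as the discounted p*-expectation of its children.
Terminal payoffs: V(2,0)=48.8700, V(2,1)=22.7880, V(2,2)=29.0034
Node (1,0) S=37.8000: V=(p*·22.7880+(1−p*)·48.8700)/1.14=28.2789; Δ=(22.7880−48.8700)/(52.5420−26.4600)=-1.0000; B=V−Δ·S=66.0789
Node (1,1) S=75.0600: V=(p*·29.0034+(1−p*)·22.7880)/1.14=23.4662; Δ=(29.0034−22.7880)/(104.3334−52.5420)=0.1200; B=V−Δ·S=14.4584
Node (0,0) S=54.0000: V=(p*·23.4662+(1−p*)·28.2789)/1.14=22.1140; Δ=(23.4662−28.2789)/(75.0600−37.8000)=-0.1292; B=V−Δ·S=29.0890
The time-0 hedge costs 22.1140, which is the no-arbitrage price.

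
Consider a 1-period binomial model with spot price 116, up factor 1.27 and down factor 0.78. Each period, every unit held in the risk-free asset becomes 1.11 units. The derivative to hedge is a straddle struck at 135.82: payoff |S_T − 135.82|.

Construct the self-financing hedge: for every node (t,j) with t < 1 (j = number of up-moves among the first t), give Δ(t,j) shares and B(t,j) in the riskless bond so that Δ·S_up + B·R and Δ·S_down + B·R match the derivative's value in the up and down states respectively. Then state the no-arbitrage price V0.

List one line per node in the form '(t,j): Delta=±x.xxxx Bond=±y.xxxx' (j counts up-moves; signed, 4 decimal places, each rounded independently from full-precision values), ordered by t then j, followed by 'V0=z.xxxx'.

Under the risk-neutral measure, an up-move has probability p* = (R−d)/(u−d) = 0.6735 and values discount at R = 1.11.
At expiry t=1: V(1,0)=45.3400, V(1,1)=11.5000
Node (0,0) S=116.0000: V=(p*·11.5000+(1−p*)·45.3400)/1.11=20.3151; Δ=(11.5000−45.3400)/(147.3200−90.4800)=-0.5954; B=V−Δ·S=89.3764
Self-financing check: at every node Δ·S+B equals the discounted successor values.

(0,0): Delta=-0.5954 Bond=89.3764
V0=20.3151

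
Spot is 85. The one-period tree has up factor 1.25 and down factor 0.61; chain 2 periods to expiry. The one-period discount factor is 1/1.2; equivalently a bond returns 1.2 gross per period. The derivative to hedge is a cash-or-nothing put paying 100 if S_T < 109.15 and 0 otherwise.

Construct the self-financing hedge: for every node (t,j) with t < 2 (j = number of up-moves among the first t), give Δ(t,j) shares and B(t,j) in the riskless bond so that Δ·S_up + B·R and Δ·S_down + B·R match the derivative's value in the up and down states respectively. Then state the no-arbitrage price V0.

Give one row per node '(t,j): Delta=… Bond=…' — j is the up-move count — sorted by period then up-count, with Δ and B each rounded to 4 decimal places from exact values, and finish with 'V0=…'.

(0,0): Delta=-1.4122 Bond=130.4626
(1,0): Delta=0.0000 Bond=83.3333
(1,1): Delta=-1.4706 Bond=162.7604
V0=10.4268

The replicating-portfolio and risk-neutral prices coincide; use p* = (1.2−0.61)/(1.25−0.61) = 0.9219 for the latter.
Payoff layer (t=2): V(2,0)=100.0000, V(2,1)=100.0000, V(2,2)=0.0000
(1,0): S=51.8500. Δ = (V_up−V_dn)/(S_up−S_dn) = (100.0000−100.0000)/(64.8125−31.6285) = 0.0000. V = [p*·100.0000 + (1−p*)·100.0000]/1.2 = 83.3333. B = V − Δ·S = 83.3333.
(1,1): S=106.2500. Δ = (V_up−V_dn)/(S_up−S_dn) = (0.0000−100.0000)/(132.8125−64.8125) = -1.4706. V = [p*·0.0000 + (1−p*)·100.0000]/1.2 = 6.5104. B = V − Δ·S = 162.7604.
(0,0): S=85.0000. Δ = (V_up−V_dn)/(S_up−S_dn) = (6.5104−83.3333)/(106.2500−51.8500) = -1.4122. V = [p*·6.5104 + (1−p*)·83.3333]/1.2 = 10.4268. B = V − Δ·S = 130.4626.
Root portfolio cost Δ·85+B reproduces V0=10.4268.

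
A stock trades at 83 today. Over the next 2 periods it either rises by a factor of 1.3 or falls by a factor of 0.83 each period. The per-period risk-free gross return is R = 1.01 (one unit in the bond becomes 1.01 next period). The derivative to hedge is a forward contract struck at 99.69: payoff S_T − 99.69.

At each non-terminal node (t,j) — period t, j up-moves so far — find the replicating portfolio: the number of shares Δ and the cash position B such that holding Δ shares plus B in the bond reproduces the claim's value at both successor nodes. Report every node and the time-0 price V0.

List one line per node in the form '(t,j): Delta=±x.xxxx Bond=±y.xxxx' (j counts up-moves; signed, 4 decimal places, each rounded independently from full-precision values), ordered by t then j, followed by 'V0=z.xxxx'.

Under the risk-neutral measure, an up-move has probability p* = (R−d)/(u−d) = 0.3830 and values discount at R = 1.01.
Terminal payoffs: V(2,0)=-42.5113, V(2,1)=-10.1330, V(2,2)=40.5800
Node (1,0) S=68.8900: V=(p*·-10.1330+(1−p*)·-42.5113)/1.01=-29.8130; Δ=(-10.1330−-42.5113)/(89.5570−57.1787)=1.0000; B=V−Δ·S=-98.7030
Node (1,1) S=107.9000: V=(p*·40.5800+(1−p*)·-10.1330)/1.01=9.1970; Δ=(40.5800−-10.1330)/(140.2700−89.5570)=1.0000; B=V−Δ·S=-98.7030
Node (0,0) S=83.0000: V=(p*·9.1970+(1−p*)·-29.8130)/1.01=-14.7257; Δ=(9.1970−-29.8130)/(107.9000−68.8900)=1.0000; B=V−Δ·S=-97.7257
Self-financing check: at every node Δ·S+B equals the discounted successor values.

(0,0): Delta=1.0000 Bond=-97.7257
(1,0): Delta=1.0000 Bond=-98.7030
(1,1): Delta=1.0000 Bond=-98.7030
V0=-14.7257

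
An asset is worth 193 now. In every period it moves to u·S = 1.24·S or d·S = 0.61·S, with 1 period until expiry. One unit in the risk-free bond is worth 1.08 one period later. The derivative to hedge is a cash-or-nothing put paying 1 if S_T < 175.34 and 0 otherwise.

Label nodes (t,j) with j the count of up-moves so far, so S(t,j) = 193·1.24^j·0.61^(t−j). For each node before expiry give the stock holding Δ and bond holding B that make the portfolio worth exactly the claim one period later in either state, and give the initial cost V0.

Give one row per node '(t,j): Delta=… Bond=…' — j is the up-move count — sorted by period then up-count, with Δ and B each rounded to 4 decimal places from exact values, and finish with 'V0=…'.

Risk-neutral probability p* = (R−d)/(u−d) = (1.08−0.61)/(1.24−0.61) = 0.7460.
Terminal values V(1,·): V(1,0)=1.0000, V(1,1)=0.0000
Node (0,0) S=193.0000: V=(p*·0.0000+(1−p*)·1.0000)/1.08=0.2352; Δ=(0.0000−1.0000)/(239.3200−117.7300)=-0.0082; B=V−Δ·S=1.8225
Check: Δ(0,0)·S0 + B(0,0) = 0.2352 = V0.

(0,0): Delta=-0.0082 Bond=1.8225
V0=0.2352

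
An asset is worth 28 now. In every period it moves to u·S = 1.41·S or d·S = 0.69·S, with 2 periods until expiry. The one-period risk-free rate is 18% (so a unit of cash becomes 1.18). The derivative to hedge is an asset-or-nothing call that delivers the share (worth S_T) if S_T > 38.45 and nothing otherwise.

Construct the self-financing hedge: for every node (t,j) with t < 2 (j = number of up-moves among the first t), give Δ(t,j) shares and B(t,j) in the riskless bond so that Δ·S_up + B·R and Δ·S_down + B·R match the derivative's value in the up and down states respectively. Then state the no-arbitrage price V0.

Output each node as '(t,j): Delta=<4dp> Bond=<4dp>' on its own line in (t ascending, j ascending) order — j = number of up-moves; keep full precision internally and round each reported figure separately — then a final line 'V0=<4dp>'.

Risk-neutral probability p* = (R−d)/(u−d) = (1.18−0.69)/(1.41−0.69) = 0.6806.
Terminal values V(2,·): V(2,0)=0.0000, V(2,1)=0.0000, V(2,2)=55.6668
  t=1,j=0: stock 19.3200 → up 27.2412 (V=0.0000), down 13.3308 (V=0.0000). Price 0.0000; hedge Δ=0.0000, bond B=0.0000.
  t=1,j=1: stock 39.4800 → up 55.6668 (V=55.6668), down 27.2412 (V=0.0000). Price 32.1054; hedge Δ=1.9583, bond B=-45.2096.
  t=0,j=0: stock 28.0000 → up 39.4800 (V=32.1054), down 19.3200 (V=0.0000). Price 18.5165; hedge Δ=1.5925, bond B=-26.0743.
Self-financing check: at every node Δ·S+B equals the discounted successor values.

(0,0): Delta=1.5925 Bond=-26.0743
(1,0): Delta=0.0000 Bond=0.0000
(1,1): Delta=1.9583 Bond=-45.2096
V0=18.5165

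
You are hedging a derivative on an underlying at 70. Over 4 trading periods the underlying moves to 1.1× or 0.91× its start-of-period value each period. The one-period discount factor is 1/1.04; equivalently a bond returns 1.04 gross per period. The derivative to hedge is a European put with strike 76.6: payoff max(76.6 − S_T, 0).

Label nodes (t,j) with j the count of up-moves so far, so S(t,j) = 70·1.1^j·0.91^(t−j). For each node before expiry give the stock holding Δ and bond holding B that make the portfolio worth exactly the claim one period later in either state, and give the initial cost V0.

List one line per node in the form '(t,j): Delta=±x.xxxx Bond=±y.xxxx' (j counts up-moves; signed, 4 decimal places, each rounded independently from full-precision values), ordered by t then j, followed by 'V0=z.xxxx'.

Under the risk-neutral measure, an up-move has probability p* = (R−d)/(u−d) = 0.6842 and values discount at R = 1.04.
At expiry t=4: V(4,0)=28.5975, V(4,1)=18.5750, V(4,2)=6.4599, V(4,3)=0.0000, V(4,4)=0.0000
Node (3,0) S=52.7500: V=(p*·18.5750+(1−p*)·28.5975)/1.04=20.9039; Δ=(18.5750−28.5975)/(58.0250−48.0025)=-1.0000; B=V−Δ·S=73.6538
Node (3,1) S=63.7637: V=(p*·6.4599+(1−p*)·18.5750)/1.04=9.8901; Δ=(6.4599−18.5750)/(70.1401−58.0250)=-1.0000; B=V−Δ·S=73.6538
Node (3,2) S=77.0770: V=(p*·0.0000+(1−p*)·6.4599)/1.04=1.9615; Δ=(0.0000−6.4599)/(84.7847−70.1401)=-0.4411; B=V−Δ·S=35.9611
Node (3,3) S=93.1700: V=(p*·0.0000+(1−p*)·0.0000)/1.04=0.0000; Δ=(0.0000−0.0000)/(102.4870−84.7847)=0.0000; B=V−Δ·S=0.0000
Node (2,0) S=57.9670: V=(p*·9.8901+(1−p*)·20.9039)/1.04=12.8540; Δ=(9.8901−20.9039)/(63.7637−52.7500)=-1.0000; B=V−Δ·S=70.8210
Node (2,1) S=70.0700: V=(p*·1.9615+(1−p*)·9.8901)/1.04=4.2936; Δ=(1.9615−9.8901)/(77.0770−63.7637)=-0.5955; B=V−Δ·S=46.0232
Node (2,2) S=84.7000: V=(p*·0.0000+(1−p*)·1.9615)/1.04=0.5956; Δ=(0.0000−1.9615)/(93.1700−77.0770)=-0.1219; B=V−Δ·S=10.9194
Node (1,0) S=63.7000: V=(p*·4.2936+(1−p*)·12.8540)/1.04=6.7277; Δ=(4.2936−12.8540)/(70.0700−57.9670)=-0.7073; B=V−Δ·S=51.7828
Node (1,1) S=77.0000: V=(p*·0.5956+(1−p*)·4.2936)/1.04=1.6956; Δ=(0.5956−4.2936)/(84.7000−70.0700)=-0.2528; B=V−Δ·S=21.1585
Node (0,0) S=70.0000: V=(p*·1.6956+(1−p*)·6.7277)/1.04=3.1583; Δ=(1.6956−6.7277)/(77.0000−63.7000)=-0.3784; B=V−Δ·S=29.6435
Each (Δ,B) replicates both successor values, so the strategy is self-financing and V0 is arbitrage-free.

(0,0): Delta=-0.3784 Bond=29.6435
(1,0): Delta=-0.7073 Bond=51.7828
(1,1): Delta=-0.2528 Bond=21.1585
(2,0): Delta=-1.0000 Bond=70.8210
(2,1): Delta=-0.5955 Bond=46.0232
(2,2): Delta=-0.1219 Bond=10.9194
(3,0): Delta=-1.0000 Bond=73.6538
(3,1): Delta=-1.0000 Bond=73.6538
(3,2): Delta=-0.4411 Bond=35.9611
(3,3): Delta=0.0000 Bond=0.0000
V0=3.1583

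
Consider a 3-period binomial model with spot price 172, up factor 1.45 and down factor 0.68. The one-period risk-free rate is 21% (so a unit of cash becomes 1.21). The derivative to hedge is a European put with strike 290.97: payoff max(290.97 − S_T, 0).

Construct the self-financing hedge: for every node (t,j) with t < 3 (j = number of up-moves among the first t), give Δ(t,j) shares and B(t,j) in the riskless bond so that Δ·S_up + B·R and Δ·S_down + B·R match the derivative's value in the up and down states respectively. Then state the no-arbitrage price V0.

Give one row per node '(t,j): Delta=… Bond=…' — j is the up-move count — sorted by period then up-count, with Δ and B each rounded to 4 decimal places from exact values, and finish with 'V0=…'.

Since d<R<u, set p* = (R−d)/(u−d) = 0.6883; price each node as the discounted p*-expectation of its children.
Payoff layer (t=3): V(3,0)=236.8877, V(3,1)=175.6474, V(3,2)=45.0616, V(3,3)=0.0000
(2,0): S=79.5328. Δ = (V_up−V_dn)/(S_up−S_dn) = (175.6474−236.8877)/(115.3226−54.0823) = -1.0000. V = [p*·175.6474 + (1−p*)·236.8877]/1.21 = 160.9383. B = V − Δ·S = 240.4711.
(2,1): S=169.5920. Δ = (V_up−V_dn)/(S_up−S_dn) = (45.0616−175.6474)/(245.9084−115.3226) = -1.0000. V = [p*·45.0616 + (1−p*)·175.6474]/1.21 = 70.8791. B = V − Δ·S = 240.4711.
(2,2): S=361.6300. Δ = (V_up−V_dn)/(S_up−S_dn) = (0.0000−45.0616)/(524.3635−245.9084) = -0.1618. V = [p*·0.0000 + (1−p*)·45.0616]/1.21 = 11.6076. B = V − Δ·S = 70.1291.
(1,0): S=116.9600. Δ = (V_up−V_dn)/(S_up−S_dn) = (70.8791−160.9383)/(169.5920−79.5328) = -1.0000. V = [p*·70.8791 + (1−p*)·160.9383]/1.21 = 81.7764. B = V − Δ·S = 198.7364.
(1,1): S=249.4000. Δ = (V_up−V_dn)/(S_up−S_dn) = (11.6076−70.8791)/(361.6300−169.5920) = -0.3086. V = [p*·11.6076 + (1−p*)·70.8791]/1.21 = 24.8610. B = V − Δ·S = 101.8370.
(0,0): S=172.0000. Δ = (V_up−V_dn)/(S_up−S_dn) = (24.8610−81.7764)/(249.4000−116.9600) = -0.4297. V = [p*·24.8610 + (1−p*)·81.7764]/1.21 = 35.2073. B = V − Δ·S = 109.1235.
Root portfolio cost Δ·172+B reproduces V0=35.2073.

(0,0): Delta=-0.4297 Bond=109.1235
(1,0): Delta=-1.0000 Bond=198.7364
(1,1): Delta=-0.3086 Bond=101.8370
(2,0): Delta=-1.0000 Bond=240.4711
(2,1): Delta=-1.0000 Bond=240.4711
(2,2): Delta=-0.1618 Bond=70.1291
V0=35.2073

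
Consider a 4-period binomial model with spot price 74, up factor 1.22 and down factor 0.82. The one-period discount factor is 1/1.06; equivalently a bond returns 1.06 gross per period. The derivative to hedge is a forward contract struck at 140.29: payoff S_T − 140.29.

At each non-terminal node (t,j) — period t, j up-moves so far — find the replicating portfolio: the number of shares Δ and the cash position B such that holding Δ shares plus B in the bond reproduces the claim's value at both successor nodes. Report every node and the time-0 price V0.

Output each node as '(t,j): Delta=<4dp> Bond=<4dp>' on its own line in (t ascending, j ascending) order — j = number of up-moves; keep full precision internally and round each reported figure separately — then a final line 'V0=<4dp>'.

(0,0): Delta=1.0000 Bond=-111.1228
(1,0): Delta=1.0000 Bond=-117.7902
(1,1): Delta=1.0000 Bond=-117.7902
(2,0): Delta=1.0000 Bond=-124.8576
(2,1): Delta=1.0000 Bond=-124.8576
(2,2): Delta=1.0000 Bond=-124.8576
(3,0): Delta=1.0000 Bond=-132.3491
(3,1): Delta=1.0000 Bond=-132.3491
(3,2): Delta=1.0000 Bond=-132.3491
(3,3): Delta=1.0000 Bond=-132.3491
V0=-37.1228

No-arbitrage ⇒ martingale measure with p* = (R−d)/(u−d) = 0.6000.
Terminal payoffs: V(4,0)=-106.8330, V(4,1)=-90.5125, V(4,2)=-66.2308, V(4,3)=-30.1043, V(4,4)=23.6448
(3,0): S=40.8012. Δ = (V_up−V_dn)/(S_up−S_dn) = (-90.5125−-106.8330)/(49.7775−33.4570) = 1.0000. V = [p*·-90.5125 + (1−p*)·-106.8330]/1.06 = -91.5478. B = V − Δ·S = -132.3491.
(3,1): S=60.7043. Δ = (V_up−V_dn)/(S_up−S_dn) = (-66.2308−-90.5125)/(74.0592−49.7775) = 1.0000. V = [p*·-66.2308 + (1−p*)·-90.5125]/1.06 = -71.6448. B = V − Δ·S = -132.3491.
(3,2): S=90.3161. Δ = (V_up−V_dn)/(S_up−S_dn) = (-30.1043−-66.2308)/(110.1857−74.0592) = 1.0000. V = [p*·-30.1043 + (1−p*)·-66.2308]/1.06 = -42.0329. B = V − Δ·S = -132.3491.
(3,3): S=134.3728. Δ = (V_up−V_dn)/(S_up−S_dn) = (23.6448−-30.1043)/(163.9348−110.1857) = 1.0000. V = [p*·23.6448 + (1−p*)·-30.1043]/1.06 = 2.0237. B = V − Δ·S = -132.3491.
(2,0): S=49.7576. Δ = (V_up−V_dn)/(S_up−S_dn) = (-71.6448−-91.5478)/(60.7043−40.8012) = 1.0000. V = [p*·-71.6448 + (1−p*)·-91.5478]/1.06 = -75.1000. B = V − Δ·S = -124.8576.
(2,1): S=74.0296. Δ = (V_up−V_dn)/(S_up−S_dn) = (-42.0329−-71.6448)/(90.3161−60.7043) = 1.0000. V = [p*·-42.0329 + (1−p*)·-71.6448]/1.06 = -50.8280. B = V − Δ·S = -124.8576.
(2,2): S=110.1416. Δ = (V_up−V_dn)/(S_up−S_dn) = (2.0237−-42.0329)/(134.3728−90.3161) = 1.0000. V = [p*·2.0237 + (1−p*)·-42.0329]/1.06 = -14.7160. B = V − Δ·S = -124.8576.
(1,0): S=60.6800. Δ = (V_up−V_dn)/(S_up−S_dn) = (-50.8280−-75.1000)/(74.0296−49.7576) = 1.0000. V = [p*·-50.8280 + (1−p*)·-75.1000]/1.06 = -57.1102. B = V − Δ·S = -117.7902.
(1,1): S=90.2800. Δ = (V_up−V_dn)/(S_up−S_dn) = (-14.7160−-50.8280)/(110.1416−74.0296) = 1.0000. V = [p*·-14.7160 + (1−p*)·-50.8280]/1.06 = -27.5102. B = V − Δ·S = -117.7902.
(0,0): S=74.0000. Δ = (V_up−V_dn)/(S_up−S_dn) = (-27.5102−-57.1102)/(90.2800−60.6800) = 1.0000. V = [p*·-27.5102 + (1−p*)·-57.1102]/1.06 = -37.1228. B = V − Δ·S = -111.1228.
Self-financing check: at every node Δ·S+B equals the discounted successor values.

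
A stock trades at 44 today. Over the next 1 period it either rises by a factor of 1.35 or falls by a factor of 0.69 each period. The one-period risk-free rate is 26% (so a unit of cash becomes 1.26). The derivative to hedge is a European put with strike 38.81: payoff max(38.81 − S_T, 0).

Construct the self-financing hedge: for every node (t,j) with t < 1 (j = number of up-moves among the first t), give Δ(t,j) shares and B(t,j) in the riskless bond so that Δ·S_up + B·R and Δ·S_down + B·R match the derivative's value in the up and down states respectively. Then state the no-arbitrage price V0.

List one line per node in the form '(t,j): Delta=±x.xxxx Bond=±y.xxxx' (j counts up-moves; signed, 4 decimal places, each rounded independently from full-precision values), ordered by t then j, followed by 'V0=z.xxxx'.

The replicating-portfolio and risk-neutral prices coincide; use p* = (1.26−0.69)/(1.35−0.69) = 0.8636 for the latter.
Terminal payoffs: V(1,0)=8.4500, V(1,1)=0.0000
(0,0): S=44.0000. Δ = (V_up−V_dn)/(S_up−S_dn) = (0.0000−8.4500)/(59.4000−30.3600) = -0.2910. V = [p*·0.0000 + (1−p*)·8.4500]/1.26 = 0.9145. B = V − Δ·S = 13.7175.
Check: Δ(0,0)·S0 + B(0,0) = 0.9145 = V0.

(0,0): Delta=-0.2910 Bond=13.7175
V0=0.9145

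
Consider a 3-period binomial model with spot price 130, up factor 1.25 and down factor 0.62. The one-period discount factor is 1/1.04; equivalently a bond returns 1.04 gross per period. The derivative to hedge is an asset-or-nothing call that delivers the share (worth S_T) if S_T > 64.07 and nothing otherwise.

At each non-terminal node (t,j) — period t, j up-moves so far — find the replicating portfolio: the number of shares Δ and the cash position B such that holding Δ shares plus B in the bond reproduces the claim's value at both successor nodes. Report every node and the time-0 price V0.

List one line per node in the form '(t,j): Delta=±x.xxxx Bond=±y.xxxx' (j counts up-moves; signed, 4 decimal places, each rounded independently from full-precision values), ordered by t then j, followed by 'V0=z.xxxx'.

(0,0): Delta=1.2739 Bond=-48.9693
(1,0): Delta=1.5898 Bond=-76.3921
(1,1): Delta=1.1956 Bond=-38.1960
(2,0): Delta=0.0000 Bond=0.0000
(2,1): Delta=1.9841 Bond=-119.1716
(2,2): Delta=1.0000 Bond=0.0000
V0=116.6396

Since d<R<u, set p* = (R−d)/(u−d) = 0.6667; price each node as the discounted p*-expectation of its children.
Terminal values V(3,·): V(3,0)=0.0000, V(3,1)=0.0000, V(3,2)=125.9375, V(3,3)=253.9062
  t=2,j=0: stock 49.9720 → up 62.4650 (V=0.0000), down 30.9826 (V=0.0000). Price 0.0000; hedge Δ=0.0000, bond B=0.0000.
  t=2,j=1: stock 100.7500 → up 125.9375 (V=125.9375), down 62.4650 (V=0.0000). Price 80.7292; hedge Δ=1.9841, bond B=-119.1716.
  t=2,j=2: stock 203.1250 → up 253.9062 (V=253.9062), down 125.9375 (V=125.9375). Price 203.1250; hedge Δ=1.0000, bond B=0.0000.
  t=1,j=0: stock 80.6000 → up 100.7500 (V=80.7292), down 49.9720 (V=0.0000). Price 51.7495; hedge Δ=1.5898, bond B=-76.3921.
  t=1,j=1: stock 162.5000 → up 203.1250 (V=203.1250), down 100.7500 (V=80.7292). Price 156.0831; hedge Δ=1.1956, bond B=-38.1960.
  t=0,j=0: stock 130.0000 → up 162.5000 (V=156.0831), down 80.6000 (V=51.7495). Price 116.6396; hedge Δ=1.2739, bond B=-48.9693.
Check: Δ(0,0)·S0 + B(0,0) = 116.6396 = V0.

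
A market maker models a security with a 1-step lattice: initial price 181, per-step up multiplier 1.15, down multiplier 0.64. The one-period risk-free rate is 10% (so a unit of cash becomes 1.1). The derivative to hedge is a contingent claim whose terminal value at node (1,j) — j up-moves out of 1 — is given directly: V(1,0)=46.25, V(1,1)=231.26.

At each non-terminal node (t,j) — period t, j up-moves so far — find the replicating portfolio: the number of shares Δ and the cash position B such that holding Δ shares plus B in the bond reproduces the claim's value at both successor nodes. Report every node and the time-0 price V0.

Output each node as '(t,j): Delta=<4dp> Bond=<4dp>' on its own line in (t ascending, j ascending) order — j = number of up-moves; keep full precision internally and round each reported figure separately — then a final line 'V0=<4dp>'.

Risk-neutral probability p* = (R−d)/(u−d) = (1.1−0.64)/(1.15−0.64) = 0.9020.
At expiry t=1: V(1,0)=46.2500, V(1,1)=231.2600
  t=0,j=0: stock 181.0000 → up 208.1500 (V=231.2600), down 115.8400 (V=46.2500). Price 193.7471; hedge Δ=2.0042, bond B=-169.0176.
Self-financing check: at every node Δ·S+B equals the discounted successor values.

(0,0): Delta=2.0042 Bond=-169.0176
V0=193.7471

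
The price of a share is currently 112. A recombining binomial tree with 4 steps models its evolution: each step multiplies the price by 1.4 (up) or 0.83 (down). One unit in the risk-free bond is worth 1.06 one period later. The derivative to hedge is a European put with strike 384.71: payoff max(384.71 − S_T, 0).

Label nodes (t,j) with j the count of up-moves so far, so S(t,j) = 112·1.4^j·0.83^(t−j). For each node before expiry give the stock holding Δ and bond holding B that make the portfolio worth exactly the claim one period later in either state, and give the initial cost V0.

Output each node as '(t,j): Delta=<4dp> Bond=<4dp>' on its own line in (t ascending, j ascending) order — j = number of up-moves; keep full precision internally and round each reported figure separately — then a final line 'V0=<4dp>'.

No-arbitrage ⇒ martingale measure with p* = (R−d)/(u−d) = 0.4035.
Payoff layer (t=4): V(4,0)=331.5567, V(4,1)=295.0538, V(4,2)=233.4827, V(4,3)=129.6278, V(4,4)=0.0000
Node (3,0) S=64.0401: V=(p*·295.0538+(1−p*)·331.5567)/1.06=298.8938; Δ=(295.0538−331.5567)/(89.6562−53.1533)=-1.0000; B=V−Δ·S=362.9340
Node (3,1) S=108.0195: V=(p*·233.4827+(1−p*)·295.0538)/1.06=254.9144; Δ=(233.4827−295.0538)/(151.2273−89.6562)=-1.0000; B=V−Δ·S=362.9340
Node (3,2) S=182.2016: V=(p*·129.6278+(1−p*)·233.4827)/1.06=180.7324; Δ=(129.6278−233.4827)/(255.0822−151.2273)=-1.0000; B=V−Δ·S=362.9340
Node (3,3) S=307.3280: V=(p*·0.0000+(1−p*)·129.6278)/1.06=72.9451; Δ=(0.0000−129.6278)/(430.2592−255.0822)=-0.7400; B=V−Δ·S=300.3622
Node (2,0) S=77.1568: V=(p*·254.9144+(1−p*)·298.8938)/1.06=265.2337; Δ=(254.9144−298.8938)/(108.0195−64.0401)=-1.0000; B=V−Δ·S=342.3905
Node (2,1) S=130.1440: V=(p*·180.7324+(1−p*)·254.9144)/1.06=212.2465; Δ=(180.7324−254.9144)/(182.2016−108.0195)=-1.0000; B=V−Δ·S=342.3905
Node (2,2) S=219.5200: V=(p*·72.9451+(1−p*)·180.7324)/1.06=129.4710; Δ=(72.9451−180.7324)/(307.3280−182.2016)=-0.8614; B=V−Δ·S=318.5714
Node (1,0) S=92.9600: V=(p*·212.2465+(1−p*)·265.2337)/1.06=230.0499; Δ=(212.2465−265.2337)/(130.1440−77.1568)=-1.0000; B=V−Δ·S=323.0099
Node (1,1) S=156.8000: V=(p*·129.4710+(1−p*)·212.2465)/1.06=168.7225; Δ=(129.4710−212.2465)/(219.5200−130.1440)=-0.9261; B=V−Δ·S=313.9428
Node (0,0) S=112.0000: V=(p*·168.7225+(1−p*)·230.0499)/1.06=193.6828; Δ=(168.7225−230.0499)/(156.8000−92.9600)=-0.9606; B=V−Δ·S=301.2748
Check: Δ(0,0)·S0 + B(0,0) = 193.6828 = V0.

(0,0): Delta=-0.9606 Bond=301.2748
(1,0): Delta=-1.0000 Bond=323.0099
(1,1): Delta=-0.9261 Bond=313.9428
(2,0): Delta=-1.0000 Bond=342.3905
(2,1): Delta=-1.0000 Bond=342.3905
(2,2): Delta=-0.8614 Bond=318.5714
(3,0): Delta=-1.0000 Bond=362.9340
(3,1): Delta=-1.0000 Bond=362.9340
(3,2): Delta=-1.0000 Bond=362.9340
(3,3): Delta=-0.7400 Bond=300.3622
V0=193.6828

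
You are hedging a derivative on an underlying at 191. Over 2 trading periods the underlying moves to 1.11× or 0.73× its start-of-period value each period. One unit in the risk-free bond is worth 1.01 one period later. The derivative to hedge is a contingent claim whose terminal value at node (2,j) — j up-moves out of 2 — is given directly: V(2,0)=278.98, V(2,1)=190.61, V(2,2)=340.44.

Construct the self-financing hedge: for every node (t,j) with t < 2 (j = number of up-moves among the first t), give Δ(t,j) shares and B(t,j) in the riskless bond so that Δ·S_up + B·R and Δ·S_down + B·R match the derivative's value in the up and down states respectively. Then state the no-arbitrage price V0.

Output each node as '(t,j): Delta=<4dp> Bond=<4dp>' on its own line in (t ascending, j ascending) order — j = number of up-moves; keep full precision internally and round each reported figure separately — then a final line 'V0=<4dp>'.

Since d<R<u, set p* = (R−d)/(u−d) = 0.7368; price each node as the discounted p*-expectation of its children.
Terminal payoffs: V(2,0)=278.9800, V(2,1)=190.6100, V(2,2)=340.4400
  t=1,j=0: stock 139.4300 → up 154.7673 (V=190.6100), down 101.7839 (V=278.9800). Price 211.7478; hedge Δ=-1.6679, bond B=444.3004.
  t=1,j=1: stock 212.0100 → up 235.3311 (V=340.4400), down 154.7673 (V=190.6100). Price 298.0307; hedge Δ=1.8598, bond B=-96.2587.
  t=0,j=0: stock 191.0000 → up 212.0100 (V=298.0307), down 139.4300 (V=211.7478). Price 272.5987; hedge Δ=1.1888, bond B=45.5383.
Root portfolio cost Δ·191+B reproduces V0=272.5987.

(0,0): Delta=1.1888 Bond=45.5383
(1,0): Delta=-1.6679 Bond=444.3004
(1,1): Delta=1.8598 Bond=-96.2587
V0=272.5987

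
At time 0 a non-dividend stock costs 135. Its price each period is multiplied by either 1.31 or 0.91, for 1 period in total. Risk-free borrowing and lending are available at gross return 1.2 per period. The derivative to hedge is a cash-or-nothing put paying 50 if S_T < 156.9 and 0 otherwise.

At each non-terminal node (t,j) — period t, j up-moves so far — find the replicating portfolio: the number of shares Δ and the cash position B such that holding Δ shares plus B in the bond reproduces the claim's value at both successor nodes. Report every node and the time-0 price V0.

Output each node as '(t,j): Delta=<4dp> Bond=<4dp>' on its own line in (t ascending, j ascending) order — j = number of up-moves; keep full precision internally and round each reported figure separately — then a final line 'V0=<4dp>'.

Since d<R<u, set p* = (R−d)/(u−d) = 0.7250; price each node as the discounted p*-expectation of its children.
Payoff layer (t=1): V(1,0)=50.0000, V(1,1)=0.0000
  t=0,j=0: stock 135.0000 → up 176.8500 (V=0.0000), down 122.8500 (V=50.0000). Price 11.4583; hedge Δ=-0.9259, bond B=136.4583.
Each (Δ,B) replicates both successor values, so the strategy is self-financing and V0 is arbitrage-free.

(0,0): Delta=-0.9259 Bond=136.4583
V0=11.4583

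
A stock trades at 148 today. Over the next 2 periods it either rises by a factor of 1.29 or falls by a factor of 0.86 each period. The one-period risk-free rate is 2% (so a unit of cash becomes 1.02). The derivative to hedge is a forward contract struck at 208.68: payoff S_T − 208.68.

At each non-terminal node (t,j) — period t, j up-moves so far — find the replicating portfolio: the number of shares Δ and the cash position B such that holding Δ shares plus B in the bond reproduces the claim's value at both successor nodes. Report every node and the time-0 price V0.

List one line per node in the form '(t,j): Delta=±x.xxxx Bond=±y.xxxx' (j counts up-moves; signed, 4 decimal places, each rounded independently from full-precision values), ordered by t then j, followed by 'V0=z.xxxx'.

Since d<R<u, set p* = (R−d)/(u−d) = 0.3721; price each node as the discounted p*-expectation of its children.
At expiry t=2: V(2,0)=-99.2192, V(2,1)=-44.4888, V(2,2)=37.6068
Node (1,0) S=127.2800: V=(p*·-44.4888+(1−p*)·-99.2192)/1.02=-77.3082; Δ=(-44.4888−-99.2192)/(164.1912−109.4608)=1.0000; B=V−Δ·S=-204.5882
Node (1,1) S=190.9200: V=(p*·37.6068+(1−p*)·-44.4888)/1.02=-13.6682; Δ=(37.6068−-44.4888)/(246.2868−164.1912)=1.0000; B=V−Δ·S=-204.5882
Node (0,0) S=148.0000: V=(p*·-13.6682+(1−p*)·-77.3082)/1.02=-52.5767; Δ=(-13.6682−-77.3082)/(190.9200−127.2800)=1.0000; B=V−Δ·S=-200.5767
Root portfolio cost Δ·148+B reproduces V0=-52.5767.

(0,0): Delta=1.0000 Bond=-200.5767
(1,0): Delta=1.0000 Bond=-204.5882
(1,1): Delta=1.0000 Bond=-204.5882
V0=-52.5767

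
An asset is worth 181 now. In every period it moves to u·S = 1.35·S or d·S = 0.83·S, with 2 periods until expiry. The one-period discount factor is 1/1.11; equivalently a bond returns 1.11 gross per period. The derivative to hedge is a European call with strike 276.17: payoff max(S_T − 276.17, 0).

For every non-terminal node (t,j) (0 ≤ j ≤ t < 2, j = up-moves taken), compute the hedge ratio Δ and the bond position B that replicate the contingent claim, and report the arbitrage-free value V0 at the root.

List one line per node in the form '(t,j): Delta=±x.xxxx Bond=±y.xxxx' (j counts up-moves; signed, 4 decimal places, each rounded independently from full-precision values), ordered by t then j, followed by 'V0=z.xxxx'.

(0,0): Delta=0.2768 Bond=-37.4609
(1,0): Delta=0.0000 Bond=0.0000
(1,1): Delta=0.4226 Bond=-77.2229
V0=12.6374

No-arbitrage ⇒ martingale measure with p* = (R−d)/(u−d) = 0.5385.
At expiry t=2: V(2,0)=0.0000, V(2,1)=0.0000, V(2,2)=53.7025
  t=1,j=0: stock 150.2300 → up 202.8105 (V=0.0000), down 124.6909 (V=0.0000). Price 0.0000; hedge Δ=0.0000, bond B=0.0000.
  t=1,j=1: stock 244.3500 → up 329.8725 (V=53.7025), down 202.8105 (V=0.0000). Price 26.0511; hedge Δ=0.4226, bond B=-77.2229.
  t=0,j=0: stock 181.0000 → up 244.3500 (V=26.0511), down 150.2300 (V=0.0000). Price 12.6374; hedge Δ=0.2768, bond B=-37.4609.
Self-financing check: at every node Δ·S+B equals the discounted successor values.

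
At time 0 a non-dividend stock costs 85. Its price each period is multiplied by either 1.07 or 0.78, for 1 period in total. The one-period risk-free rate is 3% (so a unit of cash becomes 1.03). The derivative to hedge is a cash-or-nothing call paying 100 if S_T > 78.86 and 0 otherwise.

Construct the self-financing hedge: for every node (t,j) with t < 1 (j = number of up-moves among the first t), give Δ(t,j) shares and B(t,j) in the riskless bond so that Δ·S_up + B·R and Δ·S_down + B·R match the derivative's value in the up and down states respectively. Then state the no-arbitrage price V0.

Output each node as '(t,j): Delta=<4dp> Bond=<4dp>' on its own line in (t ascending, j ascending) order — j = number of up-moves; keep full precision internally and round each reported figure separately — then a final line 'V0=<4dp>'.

No-arbitrage ⇒ martingale measure with p* = (R−d)/(u−d) = 0.8621.
Payoff layer (t=1): V(1,0)=0.0000, V(1,1)=100.0000
(0,0): S=85.0000. Δ = (V_up−V_dn)/(S_up−S_dn) = (100.0000−0.0000)/(90.9500−66.3000) = 4.0568. V = [p*·100.0000 + (1−p*)·0.0000]/1.03 = 83.6960. B = V − Δ·S = -261.1316.
Check: Δ(0,0)·S0 + B(0,0) = 83.6960 = V0.

(0,0): Delta=4.0568 Bond=-261.1316
V0=83.6960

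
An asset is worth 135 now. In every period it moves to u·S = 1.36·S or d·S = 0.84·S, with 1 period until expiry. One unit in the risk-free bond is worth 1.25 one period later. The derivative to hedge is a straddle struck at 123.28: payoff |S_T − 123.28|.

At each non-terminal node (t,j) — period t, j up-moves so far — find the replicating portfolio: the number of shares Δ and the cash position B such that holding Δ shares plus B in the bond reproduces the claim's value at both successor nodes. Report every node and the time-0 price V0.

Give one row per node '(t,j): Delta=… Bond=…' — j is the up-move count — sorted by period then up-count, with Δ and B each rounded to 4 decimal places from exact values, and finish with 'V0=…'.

Under the risk-neutral measure, an up-move has probability p* = (R−d)/(u−d) = 0.7885 and values discount at R = 1.25.
Payoff layer (t=1): V(1,0)=9.8800, V(1,1)=60.3200
Node (0,0) S=135.0000: V=(p*·60.3200+(1−p*)·9.8800)/1.25=39.7200; Δ=(60.3200−9.8800)/(183.6000−113.4000)=0.7185; B=V−Δ·S=-57.2800
Check: Δ(0,0)·S0 + B(0,0) = 39.7200 = V0.

(0,0): Delta=0.7185 Bond=-57.2800
V0=39.7200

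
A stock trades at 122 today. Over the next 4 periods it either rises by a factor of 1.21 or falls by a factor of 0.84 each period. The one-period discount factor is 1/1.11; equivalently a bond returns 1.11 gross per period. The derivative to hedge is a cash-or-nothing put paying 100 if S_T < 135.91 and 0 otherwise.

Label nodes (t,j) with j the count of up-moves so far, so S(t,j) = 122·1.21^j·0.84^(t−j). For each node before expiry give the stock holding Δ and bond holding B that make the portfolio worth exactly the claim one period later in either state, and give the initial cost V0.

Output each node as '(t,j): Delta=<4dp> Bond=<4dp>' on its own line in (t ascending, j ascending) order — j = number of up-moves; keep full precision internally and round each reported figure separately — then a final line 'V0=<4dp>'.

No-arbitrage ⇒ martingale measure with p* = (R−d)/(u−d) = 0.7297.
At expiry t=4: V(4,0)=100.0000, V(4,1)=100.0000, V(4,2)=100.0000, V(4,3)=0.0000, V(4,4)=0.0000
(3,0): S=72.3099. Δ = (V_up−V_dn)/(S_up−S_dn) = (100.0000−100.0000)/(87.4950−60.7403) = 0.0000. V = [p*·100.0000 + (1−p*)·100.0000]/1.11 = 90.0901. B = V − Δ·S = 90.0901.
(3,1): S=104.1607. Δ = (V_up−V_dn)/(S_up−S_dn) = (100.0000−100.0000)/(126.0344−87.4950) = 0.0000. V = [p*·100.0000 + (1−p*)·100.0000]/1.11 = 90.0901. B = V − Δ·S = 90.0901.
(3,2): S=150.0410. Δ = (V_up−V_dn)/(S_up−S_dn) = (0.0000−100.0000)/(181.5496−126.0344) = -1.8013. V = [p*·0.0000 + (1−p*)·100.0000]/1.11 = 24.3487. B = V − Δ·S = 294.6189.
(3,3): S=216.1304. Δ = (V_up−V_dn)/(S_up−S_dn) = (0.0000−0.0000)/(261.5178−181.5496) = 0.0000. V = [p*·0.0000 + (1−p*)·0.0000]/1.11 = 0.0000. B = V − Δ·S = 0.0000.
(2,0): S=86.0832. Δ = (V_up−V_dn)/(S_up−S_dn) = (90.0901−90.0901)/(104.1607−72.3099) = 0.0000. V = [p*·90.0901 + (1−p*)·90.0901]/1.11 = 81.1622. B = V − Δ·S = 81.1622.
(2,1): S=124.0008. Δ = (V_up−V_dn)/(S_up−S_dn) = (24.3487−90.0901)/(150.0410−104.1607) = -1.4329. V = [p*·24.3487 + (1−p*)·90.0901]/1.11 = 37.9429. B = V − Δ·S = 215.6224.
(2,2): S=178.6202. Δ = (V_up−V_dn)/(S_up−S_dn) = (0.0000−24.3487)/(216.1304−150.0410) = -0.3684. V = [p*·0.0000 + (1−p*)·24.3487]/1.11 = 5.9286. B = V − Δ·S = 71.7358.
(1,0): S=102.4800. Δ = (V_up−V_dn)/(S_up−S_dn) = (37.9429−81.1622)/(124.0008−86.0832) = -1.1398. V = [p*·37.9429 + (1−p*)·81.1622]/1.11 = 44.7061. B = V − Δ·S = 161.5152.
(1,1): S=147.6200. Δ = (V_up−V_dn)/(S_up−S_dn) = (5.9286−37.9429)/(178.6202−124.0008) = -0.5861. V = [p*·5.9286 + (1−p*)·37.9429]/1.11 = 13.1361. B = V − Δ·S = 99.6613.
(0,0): S=122.0000. Δ = (V_up−V_dn)/(S_up−S_dn) = (13.1361−44.7061)/(147.6200−102.4800) = -0.6994. V = [p*·13.1361 + (1−p*)·44.7061]/1.11 = 19.5212. B = V − Δ·S = 104.8456.
Self-financing check: at every node Δ·S+B equals the discounted successor values.

(0,0): Delta=-0.6994 Bond=104.8456
(1,0): Delta=-1.1398 Bond=161.5152
(1,1): Delta=-0.5861 Bond=99.6613
(2,0): Delta=0.0000 Bond=81.1622
(2,1): Delta=-1.4329 Bond=215.6224
(2,2): Delta=-0.3684 Bond=71.7358
(3,0): Delta=0.0000 Bond=90.0901
(3,1): Delta=0.0000 Bond=90.0901
(3,2): Delta=-1.8013 Bond=294.6189
(3,3): Delta=0.0000 Bond=0.0000
V0=19.5212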